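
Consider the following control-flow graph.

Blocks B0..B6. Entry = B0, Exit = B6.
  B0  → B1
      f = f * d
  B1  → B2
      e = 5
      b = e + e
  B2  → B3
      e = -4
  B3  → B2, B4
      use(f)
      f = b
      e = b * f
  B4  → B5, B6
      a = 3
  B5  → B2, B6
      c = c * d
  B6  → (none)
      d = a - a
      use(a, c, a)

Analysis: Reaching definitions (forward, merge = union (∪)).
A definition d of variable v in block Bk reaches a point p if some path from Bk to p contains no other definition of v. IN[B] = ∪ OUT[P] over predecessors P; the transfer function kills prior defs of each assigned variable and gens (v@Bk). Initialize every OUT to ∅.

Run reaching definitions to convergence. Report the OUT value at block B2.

Converged values:
  B0:  IN={}  OUT={f@B0}
  B1:  IN={f@B0}  OUT={b@B1, e@B1, f@B0}
  B2:  IN={a@B4, b@B1, c@B5, e@B1, e@B3, f@B0, f@B3}  OUT={a@B4, b@B1, c@B5, e@B2, f@B0, f@B3}
  B3:  IN={a@B4, b@B1, c@B5, e@B2, f@B0, f@B3}  OUT={a@B4, b@B1, c@B5, e@B3, f@B3}
  B4:  IN={a@B4, b@B1, c@B5, e@B3, f@B3}  OUT={a@B4, b@B1, c@B5, e@B3, f@B3}
  B5:  IN={a@B4, b@B1, c@B5, e@B3, f@B3}  OUT={a@B4, b@B1, c@B5, e@B3, f@B3}
  B6:  IN={a@B4, b@B1, c@B5, e@B3, f@B3}  OUT={a@B4, b@B1, c@B5, d@B6, e@B3, f@B3}

Merge at B2: IN[B2] = OUT[B1] ⊔ OUT[B3] ⊔ OUT[B5] = {a@B4, b@B1, c@B5, e@B1, e@B3, f@B0, f@B3}
Applying B2's transfer function to that IN value gives OUT[B2] (row B2 above).

Answer: {a@B4, b@B1, c@B5, e@B2, f@B0, f@B3}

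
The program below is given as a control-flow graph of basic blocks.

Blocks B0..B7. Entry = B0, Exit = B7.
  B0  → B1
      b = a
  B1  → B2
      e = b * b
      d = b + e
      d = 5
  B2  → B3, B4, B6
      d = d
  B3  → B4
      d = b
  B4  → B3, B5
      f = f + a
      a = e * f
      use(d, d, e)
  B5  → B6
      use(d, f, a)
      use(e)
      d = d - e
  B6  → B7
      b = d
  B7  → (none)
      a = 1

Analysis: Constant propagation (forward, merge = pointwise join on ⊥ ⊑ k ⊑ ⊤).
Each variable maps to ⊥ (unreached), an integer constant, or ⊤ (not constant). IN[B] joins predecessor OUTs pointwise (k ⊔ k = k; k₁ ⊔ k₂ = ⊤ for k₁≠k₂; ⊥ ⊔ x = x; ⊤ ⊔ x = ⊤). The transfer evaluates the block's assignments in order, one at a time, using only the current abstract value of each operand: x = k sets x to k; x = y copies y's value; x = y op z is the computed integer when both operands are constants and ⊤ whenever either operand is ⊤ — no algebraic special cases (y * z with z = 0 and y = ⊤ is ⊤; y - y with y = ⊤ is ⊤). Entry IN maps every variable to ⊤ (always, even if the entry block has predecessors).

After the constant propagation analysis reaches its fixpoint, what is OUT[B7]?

Answer: {a: 1, b: ⊤, c: ⊤, d: ⊤, e: ⊤, f: ⊤}

Working:
Converged values:
  B0: | IN=(all ⊤) | OUT=(all ⊤)
  B1: | IN=(all ⊤) | OUT={d:5; rest ⊤}
  B2: | IN={d:5; rest ⊤} | OUT={d:5; rest ⊤}
  B3: | IN=(all ⊤) | OUT=(all ⊤)
  B4: | IN=(all ⊤) | OUT=(all ⊤)
  B5: | IN=(all ⊤) | OUT=(all ⊤)
  B6: | IN=(all ⊤) | OUT=(all ⊤)
  B7: | IN=(all ⊤) | OUT={a:1; rest ⊤}

Merge at B7: IN[B7] = OUT[B6] = {a: ⊤, b: ⊤, c: ⊤, d: ⊤, e: ⊤, f: ⊤}
Applying B7's transfer function to that IN value gives OUT[B7] (row B7 above).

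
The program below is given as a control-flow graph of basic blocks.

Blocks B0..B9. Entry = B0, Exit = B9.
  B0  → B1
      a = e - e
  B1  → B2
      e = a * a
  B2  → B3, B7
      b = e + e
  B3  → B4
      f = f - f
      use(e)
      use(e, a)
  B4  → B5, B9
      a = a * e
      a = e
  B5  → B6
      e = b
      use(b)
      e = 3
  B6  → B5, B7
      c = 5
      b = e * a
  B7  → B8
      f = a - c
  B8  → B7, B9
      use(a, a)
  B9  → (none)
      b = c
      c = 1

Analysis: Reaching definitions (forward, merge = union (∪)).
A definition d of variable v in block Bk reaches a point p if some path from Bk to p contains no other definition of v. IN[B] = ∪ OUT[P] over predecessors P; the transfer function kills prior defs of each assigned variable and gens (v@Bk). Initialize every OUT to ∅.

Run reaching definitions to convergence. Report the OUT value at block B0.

Answer: {a@B0}

Derivation:
Fixpoint table:
  B0:  IN={}  OUT={a@B0}
  B1:  IN={a@B0}  OUT={a@B0, e@B1}
  B2:  IN={a@B0, e@B1}  OUT={a@B0, b@B2, e@B1}
  B3:  IN={a@B0, b@B2, e@B1}  OUT={a@B0, b@B2, e@B1, f@B3}
  B4:  IN={a@B0, b@B2, e@B1, f@B3}  OUT={a@B4, b@B2, e@B1, f@B3}
  B5:  IN={a@B4, b@B2, b@B6, c@B6, e@B1, e@B5, f@B3}  OUT={a@B4, b@B2, b@B6, c@B6, e@B5, f@B3}
  B6:  IN={a@B4, b@B2, b@B6, c@B6, e@B5, f@B3}  OUT={a@B4, b@B6, c@B6, e@B5, f@B3}
  B7:  IN={a@B0, a@B4, b@B2, b@B6, c@B6, e@B1, e@B5, f@B3, f@B7}  OUT={a@B0, a@B4, b@B2, b@B6, c@B6, e@B1, e@B5, f@B7}
  B8:  IN={a@B0, a@B4, b@B2, b@B6, c@B6, e@B1, e@B5, f@B7}  OUT={a@B0, a@B4, b@B2, b@B6, c@B6, e@B1, e@B5, f@B7}
  B9:  IN={a@B0, a@B4, b@B2, b@B6, c@B6, e@B1, e@B5, f@B3, f@B7}  OUT={a@B0, a@B4, b@B9, c@B9, e@B1, e@B5, f@B3, f@B7}

B0 is the boundary node: IN[B0] = {}
Applying B0's transfer function to that IN value gives OUT[B0] (row B0 above).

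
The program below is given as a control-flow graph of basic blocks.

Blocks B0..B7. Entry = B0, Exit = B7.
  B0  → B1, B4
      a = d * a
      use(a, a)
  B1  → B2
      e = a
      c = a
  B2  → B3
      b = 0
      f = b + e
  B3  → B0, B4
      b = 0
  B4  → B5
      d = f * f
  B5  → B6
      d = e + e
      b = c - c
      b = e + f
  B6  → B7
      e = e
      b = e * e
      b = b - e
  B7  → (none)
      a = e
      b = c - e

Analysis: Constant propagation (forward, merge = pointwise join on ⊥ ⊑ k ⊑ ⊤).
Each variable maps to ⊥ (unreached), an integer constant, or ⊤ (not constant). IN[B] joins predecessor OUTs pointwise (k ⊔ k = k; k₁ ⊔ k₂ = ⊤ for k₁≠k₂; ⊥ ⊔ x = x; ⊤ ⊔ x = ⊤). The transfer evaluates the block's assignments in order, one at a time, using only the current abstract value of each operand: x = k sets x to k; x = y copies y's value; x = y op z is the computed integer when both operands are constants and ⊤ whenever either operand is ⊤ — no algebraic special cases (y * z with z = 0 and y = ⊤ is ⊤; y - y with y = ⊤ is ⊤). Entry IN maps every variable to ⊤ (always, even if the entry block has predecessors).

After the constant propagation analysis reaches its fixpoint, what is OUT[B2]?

Per-block solution:
  B0:  IN=(all ⊤)  OUT=(all ⊤)
  B1:  IN=(all ⊤)  OUT=(all ⊤)
  B2:  IN=(all ⊤)  OUT={b:0; rest ⊤}
  B3:  IN={b:0; rest ⊤}  OUT={b:0; rest ⊤}
  B4:  IN=(all ⊤)  OUT=(all ⊤)
  B5:  IN=(all ⊤)  OUT=(all ⊤)
  B6:  IN=(all ⊤)  OUT=(all ⊤)
  B7:  IN=(all ⊤)  OUT=(all ⊤)

Merge at B2: IN[B2] = OUT[B1] = {a: ⊤, b: ⊤, c: ⊤, d: ⊤, e: ⊤, f: ⊤}
Applying B2's transfer function to that IN value gives OUT[B2] (row B2 above).

Answer: {a: ⊤, b: 0, c: ⊤, d: ⊤, e: ⊤, f: ⊤}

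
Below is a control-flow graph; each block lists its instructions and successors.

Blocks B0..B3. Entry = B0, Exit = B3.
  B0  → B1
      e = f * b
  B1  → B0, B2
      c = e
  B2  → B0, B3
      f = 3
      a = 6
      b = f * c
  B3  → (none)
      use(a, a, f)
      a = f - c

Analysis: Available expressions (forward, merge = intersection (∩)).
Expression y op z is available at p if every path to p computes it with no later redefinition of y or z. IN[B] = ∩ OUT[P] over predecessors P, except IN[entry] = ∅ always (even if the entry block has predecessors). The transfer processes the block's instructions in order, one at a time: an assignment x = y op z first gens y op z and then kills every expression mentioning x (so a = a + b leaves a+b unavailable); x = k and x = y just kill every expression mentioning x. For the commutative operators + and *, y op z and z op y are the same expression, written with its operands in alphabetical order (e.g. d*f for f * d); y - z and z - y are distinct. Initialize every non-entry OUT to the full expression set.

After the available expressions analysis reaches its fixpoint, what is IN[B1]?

Answer: {b*f}

Working:
Converged values:
  B0: | IN={} | OUT={b*f}
  B1: | IN={b*f} | OUT={b*f}
  B2: | IN={b*f} | OUT={c*f}
  B3: | IN={c*f} | OUT={c*f, f-c}

Merge at B1: IN[B1] = OUT[B0] = {b*f}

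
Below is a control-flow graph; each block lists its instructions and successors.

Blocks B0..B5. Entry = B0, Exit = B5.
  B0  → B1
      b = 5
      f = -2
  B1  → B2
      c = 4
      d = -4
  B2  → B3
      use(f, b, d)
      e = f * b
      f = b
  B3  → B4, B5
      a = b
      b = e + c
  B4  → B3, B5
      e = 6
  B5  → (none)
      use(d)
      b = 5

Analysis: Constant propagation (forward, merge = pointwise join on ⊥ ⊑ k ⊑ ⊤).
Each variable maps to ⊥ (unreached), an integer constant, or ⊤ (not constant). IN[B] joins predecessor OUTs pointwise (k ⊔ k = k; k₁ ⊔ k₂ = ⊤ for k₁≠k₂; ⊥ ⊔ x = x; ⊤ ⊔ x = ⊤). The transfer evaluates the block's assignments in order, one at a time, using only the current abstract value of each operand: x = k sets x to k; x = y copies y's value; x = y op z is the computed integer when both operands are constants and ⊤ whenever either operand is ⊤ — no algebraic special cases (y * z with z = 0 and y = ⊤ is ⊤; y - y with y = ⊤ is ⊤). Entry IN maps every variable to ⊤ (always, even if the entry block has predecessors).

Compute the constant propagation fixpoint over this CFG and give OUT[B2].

Per-block solution:
  B0: | IN=(all ⊤) | OUT={b:5, f:-2; rest ⊤}
  B1: | IN={b:5, f:-2; rest ⊤} | OUT={b:5, c:4, d:-4, f:-2; rest ⊤}
  B2: | IN={b:5, c:4, d:-4, f:-2; rest ⊤} | OUT={b:5, c:4, d:-4, e:-10, f:5; rest ⊤}
  B3: | IN={c:4, d:-4, f:5; rest ⊤} | OUT={c:4, d:-4, f:5; rest ⊤}
  B4: | IN={c:4, d:-4, f:5; rest ⊤} | OUT={c:4, d:-4, e:6, f:5; rest ⊤}
  B5: | IN={c:4, d:-4, f:5; rest ⊤} | OUT={b:5, c:4, d:-4, f:5; rest ⊤}

Merge at B2: IN[B2] = OUT[B1] = {a: ⊤, b: 5, c: 4, d: -4, e: ⊤, f: -2}
Applying B2's transfer function to that IN value gives OUT[B2] (row B2 above).

Answer: {a: ⊤, b: 5, c: 4, d: -4, e: -10, f: 5}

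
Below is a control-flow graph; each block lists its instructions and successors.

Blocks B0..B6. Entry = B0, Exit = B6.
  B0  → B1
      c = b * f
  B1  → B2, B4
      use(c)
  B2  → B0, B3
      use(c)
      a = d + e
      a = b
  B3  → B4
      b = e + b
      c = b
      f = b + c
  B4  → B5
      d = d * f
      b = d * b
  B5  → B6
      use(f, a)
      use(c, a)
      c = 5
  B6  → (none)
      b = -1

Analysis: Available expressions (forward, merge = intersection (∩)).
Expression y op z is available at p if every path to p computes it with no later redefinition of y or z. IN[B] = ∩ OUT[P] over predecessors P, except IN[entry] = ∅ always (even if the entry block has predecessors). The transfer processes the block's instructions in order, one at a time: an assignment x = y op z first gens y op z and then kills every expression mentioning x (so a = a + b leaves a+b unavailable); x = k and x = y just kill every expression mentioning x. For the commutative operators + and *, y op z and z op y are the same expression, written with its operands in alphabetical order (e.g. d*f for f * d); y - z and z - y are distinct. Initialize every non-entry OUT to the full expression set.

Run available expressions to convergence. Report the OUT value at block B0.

Converged values:
  B0:   IN={}   OUT={b*f}
  B1:   IN={b*f}   OUT={b*f}
  B2:   IN={b*f}   OUT={b*f, d+e}
  B3:   IN={b*f, d+e}   OUT={b+c, d+e}
  B4:   IN={}   OUT={}
  B5:   IN={}   OUT={}
  B6:   IN={}   OUT={}

Merge at B0 (entry node, so the boundary value {} is joined with the incoming edge(s)): IN[B0] = {} ∩ OUT[B2] = {}
Applying B0's transfer function to that IN value gives OUT[B0] (row B0 above).

Answer: {b*f}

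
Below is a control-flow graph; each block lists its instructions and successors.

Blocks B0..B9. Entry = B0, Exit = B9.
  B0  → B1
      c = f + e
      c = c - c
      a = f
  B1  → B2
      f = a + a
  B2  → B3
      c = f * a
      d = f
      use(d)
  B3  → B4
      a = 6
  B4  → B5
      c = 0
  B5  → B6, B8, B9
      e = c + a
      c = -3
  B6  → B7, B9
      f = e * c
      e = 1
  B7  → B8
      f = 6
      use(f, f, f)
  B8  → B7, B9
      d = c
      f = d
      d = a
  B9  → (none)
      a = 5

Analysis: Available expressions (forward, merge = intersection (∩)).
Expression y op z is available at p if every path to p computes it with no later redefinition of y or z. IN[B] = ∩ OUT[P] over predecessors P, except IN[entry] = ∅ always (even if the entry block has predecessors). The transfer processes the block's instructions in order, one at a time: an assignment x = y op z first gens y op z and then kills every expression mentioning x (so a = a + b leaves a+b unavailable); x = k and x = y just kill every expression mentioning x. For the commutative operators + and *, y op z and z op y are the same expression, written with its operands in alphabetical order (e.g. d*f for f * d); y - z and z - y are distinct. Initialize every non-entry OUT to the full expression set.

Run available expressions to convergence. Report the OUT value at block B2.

Answer: {a*f, a+a}

Working:
Fixpoint table:
  B0:   IN={}   OUT={e+f}
  B1:   IN={e+f}   OUT={a+a}
  B2:   IN={a+a}   OUT={a*f, a+a}
  B3:   IN={a*f, a+a}   OUT={}
  B4:   IN={}   OUT={}
  B5:   IN={}   OUT={}
  B6:   IN={}   OUT={}
  B7:   IN={}   OUT={}
  B8:   IN={}   OUT={}
  B9:   IN={}   OUT={}

Merge at B2: IN[B2] = OUT[B1] = {a+a}
Applying B2's transfer function to that IN value gives OUT[B2] (row B2 above).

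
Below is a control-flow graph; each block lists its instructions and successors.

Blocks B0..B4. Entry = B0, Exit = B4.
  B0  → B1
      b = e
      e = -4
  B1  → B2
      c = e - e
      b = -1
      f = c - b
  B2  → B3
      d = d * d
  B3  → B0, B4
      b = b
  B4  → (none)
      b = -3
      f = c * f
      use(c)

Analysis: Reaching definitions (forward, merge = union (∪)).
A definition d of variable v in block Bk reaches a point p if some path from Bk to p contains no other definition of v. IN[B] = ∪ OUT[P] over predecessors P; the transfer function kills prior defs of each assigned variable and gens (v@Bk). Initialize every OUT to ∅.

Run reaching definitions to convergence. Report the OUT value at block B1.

Per-block solution:
  B0:  IN={b@B3, c@B1, d@B2, e@B0, f@B1}  OUT={b@B0, c@B1, d@B2, e@B0, f@B1}
  B1:  IN={b@B0, c@B1, d@B2, e@B0, f@B1}  OUT={b@B1, c@B1, d@B2, e@B0, f@B1}
  B2:  IN={b@B1, c@B1, d@B2, e@B0, f@B1}  OUT={b@B1, c@B1, d@B2, e@B0, f@B1}
  B3:  IN={b@B1, c@B1, d@B2, e@B0, f@B1}  OUT={b@B3, c@B1, d@B2, e@B0, f@B1}
  B4:  IN={b@B3, c@B1, d@B2, e@B0, f@B1}  OUT={b@B4, c@B1, d@B2, e@B0, f@B4}

Merge at B1: IN[B1] = OUT[B0] = {b@B0, c@B1, d@B2, e@B0, f@B1}
Applying B1's transfer function to that IN value gives OUT[B1] (row B1 above).

Answer: {b@B1, c@B1, d@B2, e@B0, f@B1}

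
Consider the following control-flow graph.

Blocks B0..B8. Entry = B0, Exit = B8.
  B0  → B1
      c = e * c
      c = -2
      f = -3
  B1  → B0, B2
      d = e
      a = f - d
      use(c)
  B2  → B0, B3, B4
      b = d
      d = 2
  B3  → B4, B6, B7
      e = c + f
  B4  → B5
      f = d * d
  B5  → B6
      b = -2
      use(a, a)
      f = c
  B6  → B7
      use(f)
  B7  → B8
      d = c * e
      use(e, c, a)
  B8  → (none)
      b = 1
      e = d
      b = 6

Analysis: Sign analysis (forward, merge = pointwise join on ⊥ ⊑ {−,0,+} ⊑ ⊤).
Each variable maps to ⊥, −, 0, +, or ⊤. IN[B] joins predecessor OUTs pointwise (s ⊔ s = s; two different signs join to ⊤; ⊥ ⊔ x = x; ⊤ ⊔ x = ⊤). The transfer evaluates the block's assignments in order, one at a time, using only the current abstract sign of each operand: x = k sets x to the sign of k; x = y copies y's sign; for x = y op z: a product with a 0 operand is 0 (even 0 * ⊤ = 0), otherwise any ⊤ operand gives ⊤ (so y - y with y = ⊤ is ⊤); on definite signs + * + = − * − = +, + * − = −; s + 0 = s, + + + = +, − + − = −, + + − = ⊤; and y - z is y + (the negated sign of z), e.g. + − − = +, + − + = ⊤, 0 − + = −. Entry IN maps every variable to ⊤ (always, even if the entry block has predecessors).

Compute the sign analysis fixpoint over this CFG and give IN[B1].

Answer: {a: ⊤, b: ⊤, c: -, d: ⊤, e: ⊤, f: -}

Working:
Per-block solution:
  B0: | IN=(all ⊤) | OUT={c:-, f:-; rest ⊤}
  B1: | IN={c:-, f:-; rest ⊤} | OUT={c:-, f:-; rest ⊤}
  B2: | IN={c:-, f:-; rest ⊤} | OUT={c:-, d:+, f:-; rest ⊤}
  B3: | IN={c:-, d:+, f:-; rest ⊤} | OUT={c:-, d:+, e:-, f:-; rest ⊤}
  B4: | IN={c:-, d:+, f:-; rest ⊤} | OUT={c:-, d:+, f:+; rest ⊤}
  B5: | IN={c:-, d:+, f:+; rest ⊤} | OUT={b:-, c:-, d:+, f:-; rest ⊤}
  B6: | IN={c:-, d:+, f:-; rest ⊤} | OUT={c:-, d:+, f:-; rest ⊤}
  B7: | IN={c:-, d:+, f:-; rest ⊤} | OUT={c:-, f:-; rest ⊤}
  B8: | IN={c:-, f:-; rest ⊤} | OUT={b:+, c:-, f:-; rest ⊤}

Merge at B1: IN[B1] = OUT[B0] = {a: ⊤, b: ⊤, c: -, d: ⊤, e: ⊤, f: -}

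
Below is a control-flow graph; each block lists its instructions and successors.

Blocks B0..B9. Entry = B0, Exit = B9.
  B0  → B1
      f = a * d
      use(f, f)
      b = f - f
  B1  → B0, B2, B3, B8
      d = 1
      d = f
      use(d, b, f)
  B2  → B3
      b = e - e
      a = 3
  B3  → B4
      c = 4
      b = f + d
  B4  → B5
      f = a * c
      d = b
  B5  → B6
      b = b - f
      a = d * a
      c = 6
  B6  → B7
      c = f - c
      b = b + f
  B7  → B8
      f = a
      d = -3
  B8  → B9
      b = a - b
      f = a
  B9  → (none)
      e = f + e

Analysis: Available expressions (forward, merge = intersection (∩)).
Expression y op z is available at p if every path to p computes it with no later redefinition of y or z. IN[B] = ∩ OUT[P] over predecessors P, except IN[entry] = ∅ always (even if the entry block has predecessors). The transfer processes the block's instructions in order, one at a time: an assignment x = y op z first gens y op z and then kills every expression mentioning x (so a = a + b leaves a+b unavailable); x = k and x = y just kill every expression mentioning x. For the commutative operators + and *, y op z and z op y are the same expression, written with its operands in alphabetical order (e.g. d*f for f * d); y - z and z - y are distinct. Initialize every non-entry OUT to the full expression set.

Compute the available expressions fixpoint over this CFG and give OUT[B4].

Answer: {a*c}

Trace:
Fixpoint table:
  B0: | IN={} | OUT={a*d, f-f}
  B1: | IN={a*d, f-f} | OUT={f-f}
  B2: | IN={f-f} | OUT={e-e, f-f}
  B3: | IN={f-f} | OUT={d+f, f-f}
  B4: | IN={d+f, f-f} | OUT={a*c}
  B5: | IN={a*c} | OUT={}
  B6: | IN={} | OUT={}
  B7: | IN={} | OUT={}
  B8: | IN={} | OUT={}
  B9: | IN={} | OUT={}

Merge at B4: IN[B4] = OUT[B3] = {d+f, f-f}
Applying B4's transfer function to that IN value gives OUT[B4] (row B4 above).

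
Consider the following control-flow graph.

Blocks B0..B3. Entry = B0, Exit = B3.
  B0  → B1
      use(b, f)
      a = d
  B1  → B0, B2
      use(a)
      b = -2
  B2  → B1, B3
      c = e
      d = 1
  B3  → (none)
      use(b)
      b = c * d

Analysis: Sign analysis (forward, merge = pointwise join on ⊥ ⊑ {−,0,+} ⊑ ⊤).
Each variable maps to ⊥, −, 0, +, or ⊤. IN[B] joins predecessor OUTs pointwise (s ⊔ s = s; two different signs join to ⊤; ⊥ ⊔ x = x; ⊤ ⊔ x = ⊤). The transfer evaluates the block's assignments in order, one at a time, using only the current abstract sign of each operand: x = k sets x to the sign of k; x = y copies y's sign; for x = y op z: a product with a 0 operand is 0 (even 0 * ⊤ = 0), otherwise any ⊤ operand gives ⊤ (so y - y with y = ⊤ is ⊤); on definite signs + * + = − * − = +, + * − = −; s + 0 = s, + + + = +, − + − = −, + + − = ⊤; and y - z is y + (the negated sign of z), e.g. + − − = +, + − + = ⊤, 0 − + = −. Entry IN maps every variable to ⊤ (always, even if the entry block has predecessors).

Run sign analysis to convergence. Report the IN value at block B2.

Converged values:
  B0:  IN=(all ⊤)  OUT=(all ⊤)
  B1:  IN=(all ⊤)  OUT={b:-; rest ⊤}
  B2:  IN={b:-; rest ⊤}  OUT={b:-, d:+; rest ⊤}
  B3:  IN={b:-, d:+; rest ⊤}  OUT={d:+; rest ⊤}

Merge at B2: IN[B2] = OUT[B1] = {a: ⊤, b: -, c: ⊤, d: ⊤, e: ⊤, f: ⊤}

Answer: {a: ⊤, b: -, c: ⊤, d: ⊤, e: ⊤, f: ⊤}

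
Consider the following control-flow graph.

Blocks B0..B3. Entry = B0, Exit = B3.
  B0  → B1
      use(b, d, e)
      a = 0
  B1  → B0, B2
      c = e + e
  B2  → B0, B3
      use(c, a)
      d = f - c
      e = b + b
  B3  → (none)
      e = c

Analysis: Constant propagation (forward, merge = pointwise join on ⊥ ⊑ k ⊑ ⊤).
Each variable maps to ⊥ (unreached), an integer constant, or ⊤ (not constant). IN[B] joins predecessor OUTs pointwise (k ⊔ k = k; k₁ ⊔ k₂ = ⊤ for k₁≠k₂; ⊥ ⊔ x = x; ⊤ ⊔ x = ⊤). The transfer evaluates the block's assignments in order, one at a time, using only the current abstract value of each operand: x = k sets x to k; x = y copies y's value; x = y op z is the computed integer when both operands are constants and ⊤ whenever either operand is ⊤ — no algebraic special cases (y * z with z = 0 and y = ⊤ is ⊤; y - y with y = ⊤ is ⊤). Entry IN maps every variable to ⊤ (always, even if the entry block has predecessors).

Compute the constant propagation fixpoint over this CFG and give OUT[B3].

Per-block solution:
  B0:   IN=(all ⊤)   OUT={a:0; rest ⊤}
  B1:   IN={a:0; rest ⊤}   OUT={a:0; rest ⊤}
  B2:   IN={a:0; rest ⊤}   OUT={a:0; rest ⊤}
  B3:   IN={a:0; rest ⊤}   OUT={a:0; rest ⊤}

Merge at B3: IN[B3] = OUT[B2] = {a: 0, b: ⊤, c: ⊤, d: ⊤, e: ⊤, f: ⊤}
Applying B3's transfer function to that IN value gives OUT[B3] (row B3 above).

Answer: {a: 0, b: ⊤, c: ⊤, d: ⊤, e: ⊤, f: ⊤}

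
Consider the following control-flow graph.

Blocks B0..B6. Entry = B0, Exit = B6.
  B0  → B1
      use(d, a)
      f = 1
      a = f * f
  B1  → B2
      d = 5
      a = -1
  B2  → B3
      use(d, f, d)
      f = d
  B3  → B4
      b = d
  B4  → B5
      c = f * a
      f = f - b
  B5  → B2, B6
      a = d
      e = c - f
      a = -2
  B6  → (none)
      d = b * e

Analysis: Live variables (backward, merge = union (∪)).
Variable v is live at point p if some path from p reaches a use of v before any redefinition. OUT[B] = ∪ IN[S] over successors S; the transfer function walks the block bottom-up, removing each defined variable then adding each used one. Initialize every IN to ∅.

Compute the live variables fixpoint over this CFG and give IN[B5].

Per-block solution:
  B0:  IN={a, d}  OUT={f}
  B1:  IN={f}  OUT={a, d, f}
  B2:  IN={a, d, f}  OUT={a, d, f}
  B3:  IN={a, d, f}  OUT={a, b, d, f}
  B4:  IN={a, b, d, f}  OUT={b, c, d, f}
  B5:  IN={b, c, d, f}  OUT={a, b, d, e, f}
  B6:  IN={b, e}  OUT={}

Merge at B5: OUT[B5] = IN[B2] ⊔ IN[B6] = {a, b, d, e, f}
Applying B5's transfer function to that OUT value gives IN[B5] (row B5 above).

Answer: {b, c, d, f}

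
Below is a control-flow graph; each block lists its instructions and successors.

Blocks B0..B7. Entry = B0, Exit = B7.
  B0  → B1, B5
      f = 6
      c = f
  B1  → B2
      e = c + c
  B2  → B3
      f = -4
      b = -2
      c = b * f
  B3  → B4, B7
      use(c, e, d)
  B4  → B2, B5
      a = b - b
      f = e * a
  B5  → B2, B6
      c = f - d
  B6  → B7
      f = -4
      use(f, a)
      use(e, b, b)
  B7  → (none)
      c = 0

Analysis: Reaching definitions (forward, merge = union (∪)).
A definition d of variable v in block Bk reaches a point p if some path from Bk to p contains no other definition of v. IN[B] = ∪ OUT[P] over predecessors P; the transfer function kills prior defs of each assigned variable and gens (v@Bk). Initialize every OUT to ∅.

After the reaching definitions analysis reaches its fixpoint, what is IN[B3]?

Answer: {a@B4, b@B2, c@B2, e@B1, f@B2}

Derivation:
Fixpoint table:
  B0:  IN={}  OUT={c@B0, f@B0}
  B1:  IN={c@B0, f@B0}  OUT={c@B0, e@B1, f@B0}
  B2:  IN={a@B4, b@B2, c@B0, c@B2, c@B5, e@B1, f@B0, f@B4}  OUT={a@B4, b@B2, c@B2, e@B1, f@B2}
  B3:  IN={a@B4, b@B2, c@B2, e@B1, f@B2}  OUT={a@B4, b@B2, c@B2, e@B1, f@B2}
  B4:  IN={a@B4, b@B2, c@B2, e@B1, f@B2}  OUT={a@B4, b@B2, c@B2, e@B1, f@B4}
  B5:  IN={a@B4, b@B2, c@B0, c@B2, e@B1, f@B0, f@B4}  OUT={a@B4, b@B2, c@B5, e@B1, f@B0, f@B4}
  B6:  IN={a@B4, b@B2, c@B5, e@B1, f@B0, f@B4}  OUT={a@B4, b@B2, c@B5, e@B1, f@B6}
  B7:  IN={a@B4, b@B2, c@B2, c@B5, e@B1, f@B2, f@B6}  OUT={a@B4, b@B2, c@B7, e@B1, f@B2, f@B6}

Merge at B3: IN[B3] = OUT[B2] = {a@B4, b@B2, c@B2, e@B1, f@B2}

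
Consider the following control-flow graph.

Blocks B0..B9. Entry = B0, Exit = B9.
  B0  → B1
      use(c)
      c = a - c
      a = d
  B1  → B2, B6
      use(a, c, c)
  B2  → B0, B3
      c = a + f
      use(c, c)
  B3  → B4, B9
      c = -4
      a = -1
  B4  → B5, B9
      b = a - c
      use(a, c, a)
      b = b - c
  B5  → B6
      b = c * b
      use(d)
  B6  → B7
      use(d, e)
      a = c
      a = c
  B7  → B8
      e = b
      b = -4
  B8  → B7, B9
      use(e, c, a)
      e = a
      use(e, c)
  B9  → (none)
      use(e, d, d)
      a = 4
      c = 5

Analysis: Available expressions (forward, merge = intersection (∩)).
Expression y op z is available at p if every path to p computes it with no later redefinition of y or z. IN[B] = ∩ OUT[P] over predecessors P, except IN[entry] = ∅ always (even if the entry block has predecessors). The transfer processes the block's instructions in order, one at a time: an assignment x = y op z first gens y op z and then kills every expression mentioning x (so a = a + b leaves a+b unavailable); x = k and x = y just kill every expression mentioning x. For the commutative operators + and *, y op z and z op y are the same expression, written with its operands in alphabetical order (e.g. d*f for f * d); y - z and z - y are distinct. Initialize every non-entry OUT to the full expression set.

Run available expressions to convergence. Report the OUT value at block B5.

Answer: {a-c}

Derivation:
Fixpoint table:
  B0:   IN={}   OUT={}
  B1:   IN={}   OUT={}
  B2:   IN={}   OUT={a+f}
  B3:   IN={a+f}   OUT={}
  B4:   IN={}   OUT={a-c}
  B5:   IN={a-c}   OUT={a-c}
  B6:   IN={}   OUT={}
  B7:   IN={}   OUT={}
  B8:   IN={}   OUT={}
  B9:   IN={}   OUT={}

Merge at B5: IN[B5] = OUT[B4] = {a-c}
Applying B5's transfer function to that IN value gives OUT[B5] (row B5 above).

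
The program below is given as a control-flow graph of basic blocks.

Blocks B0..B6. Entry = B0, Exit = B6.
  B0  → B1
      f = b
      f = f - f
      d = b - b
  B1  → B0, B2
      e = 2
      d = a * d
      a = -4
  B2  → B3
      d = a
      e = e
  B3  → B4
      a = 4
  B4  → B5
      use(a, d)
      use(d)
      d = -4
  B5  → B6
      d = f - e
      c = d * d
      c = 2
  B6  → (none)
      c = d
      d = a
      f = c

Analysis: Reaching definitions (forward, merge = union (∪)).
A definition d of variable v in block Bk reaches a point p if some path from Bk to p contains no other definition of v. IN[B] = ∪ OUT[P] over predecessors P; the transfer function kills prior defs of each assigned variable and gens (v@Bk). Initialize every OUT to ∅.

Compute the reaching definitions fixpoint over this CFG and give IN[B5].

Converged values:
  B0:   IN={a@B1, d@B1, e@B1, f@B0}   OUT={a@B1, d@B0, e@B1, f@B0}
  B1:   IN={a@B1, d@B0, e@B1, f@B0}   OUT={a@B1, d@B1, e@B1, f@B0}
  B2:   IN={a@B1, d@B1, e@B1, f@B0}   OUT={a@B1, d@B2, e@B2, f@B0}
  B3:   IN={a@B1, d@B2, e@B2, f@B0}   OUT={a@B3, d@B2, e@B2, f@B0}
  B4:   IN={a@B3, d@B2, e@B2, f@B0}   OUT={a@B3, d@B4, e@B2, f@B0}
  B5:   IN={a@B3, d@B4, e@B2, f@B0}   OUT={a@B3, c@B5, d@B5, e@B2, f@B0}
  B6:   IN={a@B3, c@B5, d@B5, e@B2, f@B0}   OUT={a@B3, c@B6, d@B6, e@B2, f@B6}

Merge at B5: IN[B5] = OUT[B4] = {a@B3, d@B4, e@B2, f@B0}

Answer: {a@B3, d@B4, e@B2, f@B0}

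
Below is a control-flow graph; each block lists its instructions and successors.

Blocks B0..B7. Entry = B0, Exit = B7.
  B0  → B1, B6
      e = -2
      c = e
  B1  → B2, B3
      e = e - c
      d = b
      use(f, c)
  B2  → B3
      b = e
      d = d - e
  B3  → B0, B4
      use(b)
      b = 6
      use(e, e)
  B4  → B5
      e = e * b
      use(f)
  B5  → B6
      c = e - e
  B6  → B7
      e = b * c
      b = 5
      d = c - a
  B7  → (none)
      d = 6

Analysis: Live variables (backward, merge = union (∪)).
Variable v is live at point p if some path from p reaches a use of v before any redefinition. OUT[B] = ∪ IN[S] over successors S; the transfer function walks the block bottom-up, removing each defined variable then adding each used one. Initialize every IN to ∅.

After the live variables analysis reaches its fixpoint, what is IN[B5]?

Answer: {a, b, e}

Trace:
Per-block solution:
  B0: | IN={a, b, f} | OUT={a, b, c, e, f}
  B1: | IN={a, b, c, e, f} | OUT={a, b, d, e, f}
  B2: | IN={a, d, e, f} | OUT={a, b, e, f}
  B3: | IN={a, b, e, f} | OUT={a, b, e, f}
  B4: | IN={a, b, e, f} | OUT={a, b, e}
  B5: | IN={a, b, e} | OUT={a, b, c}
  B6: | IN={a, b, c} | OUT={}
  B7: | IN={} | OUT={}

Merge at B5: OUT[B5] = IN[B6] = {a, b, c}
Applying B5's transfer function to that OUT value gives IN[B5] (row B5 above).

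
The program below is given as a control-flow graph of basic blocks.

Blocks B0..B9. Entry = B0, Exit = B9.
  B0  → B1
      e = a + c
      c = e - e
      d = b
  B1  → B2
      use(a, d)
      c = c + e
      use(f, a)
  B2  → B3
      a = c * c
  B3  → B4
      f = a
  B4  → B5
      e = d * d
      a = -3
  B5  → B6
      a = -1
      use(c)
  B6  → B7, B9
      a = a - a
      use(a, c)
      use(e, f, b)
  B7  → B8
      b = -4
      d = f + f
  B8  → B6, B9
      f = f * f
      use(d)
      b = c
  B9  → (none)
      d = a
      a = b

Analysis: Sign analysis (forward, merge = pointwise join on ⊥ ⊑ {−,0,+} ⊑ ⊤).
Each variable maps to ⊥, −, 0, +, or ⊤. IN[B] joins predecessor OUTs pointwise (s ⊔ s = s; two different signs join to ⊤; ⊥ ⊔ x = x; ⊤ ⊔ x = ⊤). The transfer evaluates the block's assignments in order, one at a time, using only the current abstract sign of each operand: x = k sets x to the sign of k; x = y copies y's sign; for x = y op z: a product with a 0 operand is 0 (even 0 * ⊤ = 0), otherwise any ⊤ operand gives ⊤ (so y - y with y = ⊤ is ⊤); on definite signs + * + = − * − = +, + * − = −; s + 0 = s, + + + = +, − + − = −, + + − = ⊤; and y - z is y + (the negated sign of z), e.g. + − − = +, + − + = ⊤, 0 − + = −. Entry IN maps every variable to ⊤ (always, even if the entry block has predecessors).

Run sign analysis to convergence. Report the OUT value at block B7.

Answer: {a: ⊤, b: -, c: ⊤, d: ⊤, e: ⊤, f: ⊤}

Derivation:
Per-block solution:
  B0:  IN=(all ⊤)  OUT=(all ⊤)
  B1:  IN=(all ⊤)  OUT=(all ⊤)
  B2:  IN=(all ⊤)  OUT=(all ⊤)
  B3:  IN=(all ⊤)  OUT=(all ⊤)
  B4:  IN=(all ⊤)  OUT={a:-; rest ⊤}
  B5:  IN={a:-; rest ⊤}  OUT={a:-; rest ⊤}
  B6:  IN=(all ⊤)  OUT=(all ⊤)
  B7:  IN=(all ⊤)  OUT={b:-; rest ⊤}
  B8:  IN={b:-; rest ⊤}  OUT=(all ⊤)
  B9:  IN=(all ⊤)  OUT=(all ⊤)

Merge at B7: IN[B7] = OUT[B6] = {a: ⊤, b: ⊤, c: ⊤, d: ⊤, e: ⊤, f: ⊤}
Applying B7's transfer function to that IN value gives OUT[B7] (row B7 above).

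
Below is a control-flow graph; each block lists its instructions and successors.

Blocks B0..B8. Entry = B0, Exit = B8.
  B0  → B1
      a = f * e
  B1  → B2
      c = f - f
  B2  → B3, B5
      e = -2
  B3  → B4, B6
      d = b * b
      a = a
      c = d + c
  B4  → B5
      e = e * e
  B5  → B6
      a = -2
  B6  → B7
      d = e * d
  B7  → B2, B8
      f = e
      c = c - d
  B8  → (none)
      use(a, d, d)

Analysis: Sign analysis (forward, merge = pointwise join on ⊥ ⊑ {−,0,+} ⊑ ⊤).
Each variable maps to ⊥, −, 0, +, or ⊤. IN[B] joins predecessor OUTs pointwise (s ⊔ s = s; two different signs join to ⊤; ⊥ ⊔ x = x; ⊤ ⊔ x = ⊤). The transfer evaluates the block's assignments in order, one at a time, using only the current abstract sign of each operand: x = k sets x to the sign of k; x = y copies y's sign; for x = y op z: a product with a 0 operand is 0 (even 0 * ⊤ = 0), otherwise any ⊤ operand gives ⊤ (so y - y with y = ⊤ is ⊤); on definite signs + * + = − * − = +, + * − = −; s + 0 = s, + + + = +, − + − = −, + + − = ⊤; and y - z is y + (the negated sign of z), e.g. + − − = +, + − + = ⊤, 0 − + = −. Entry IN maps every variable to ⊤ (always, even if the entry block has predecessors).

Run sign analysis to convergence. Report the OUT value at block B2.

Answer: {a: ⊤, b: ⊤, c: ⊤, d: ⊤, e: -, f: ⊤}

Derivation:
Fixpoint table:
  B0:   IN=(all ⊤)   OUT=(all ⊤)
  B1:   IN=(all ⊤)   OUT=(all ⊤)
  B2:   IN=(all ⊤)   OUT={e:-; rest ⊤}
  B3:   IN={e:-; rest ⊤}   OUT={e:-; rest ⊤}
  B4:   IN={e:-; rest ⊤}   OUT={e:+; rest ⊤}
  B5:   IN=(all ⊤)   OUT={a:-; rest ⊤}
  B6:   IN=(all ⊤)   OUT=(all ⊤)
  B7:   IN=(all ⊤)   OUT=(all ⊤)
  B8:   IN=(all ⊤)   OUT=(all ⊤)

Merge at B2: IN[B2] = OUT[B1] ⊔ OUT[B7] = {a: ⊤, b: ⊤, c: ⊤, d: ⊤, e: ⊤, f: ⊤}
Applying B2's transfer function to that IN value gives OUT[B2] (row B2 above).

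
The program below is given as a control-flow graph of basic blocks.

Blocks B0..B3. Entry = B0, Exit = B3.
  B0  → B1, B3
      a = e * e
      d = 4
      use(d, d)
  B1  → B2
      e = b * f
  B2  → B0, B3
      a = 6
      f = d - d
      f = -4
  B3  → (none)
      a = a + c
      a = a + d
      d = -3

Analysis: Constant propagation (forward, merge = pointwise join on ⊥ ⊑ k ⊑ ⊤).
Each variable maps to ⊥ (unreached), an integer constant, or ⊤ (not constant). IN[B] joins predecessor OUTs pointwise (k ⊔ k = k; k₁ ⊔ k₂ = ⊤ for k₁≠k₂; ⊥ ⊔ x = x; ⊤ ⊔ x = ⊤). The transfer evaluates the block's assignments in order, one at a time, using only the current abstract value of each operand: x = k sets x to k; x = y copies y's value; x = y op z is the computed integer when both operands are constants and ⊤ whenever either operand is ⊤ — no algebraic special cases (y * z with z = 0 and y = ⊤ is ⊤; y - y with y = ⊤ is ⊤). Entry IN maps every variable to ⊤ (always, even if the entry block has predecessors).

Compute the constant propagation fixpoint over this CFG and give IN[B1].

Answer: {a: ⊤, b: ⊤, c: ⊤, d: 4, e: ⊤, f: ⊤}

Working:
Fixpoint table:
  B0:   IN=(all ⊤)   OUT={d:4; rest ⊤}
  B1:   IN={d:4; rest ⊤}   OUT={d:4; rest ⊤}
  B2:   IN={d:4; rest ⊤}   OUT={a:6, d:4, f:-4; rest ⊤}
  B3:   IN={d:4; rest ⊤}   OUT={d:-3; rest ⊤}

Merge at B1: IN[B1] = OUT[B0] = {a: ⊤, b: ⊤, c: ⊤, d: 4, e: ⊤, f: ⊤}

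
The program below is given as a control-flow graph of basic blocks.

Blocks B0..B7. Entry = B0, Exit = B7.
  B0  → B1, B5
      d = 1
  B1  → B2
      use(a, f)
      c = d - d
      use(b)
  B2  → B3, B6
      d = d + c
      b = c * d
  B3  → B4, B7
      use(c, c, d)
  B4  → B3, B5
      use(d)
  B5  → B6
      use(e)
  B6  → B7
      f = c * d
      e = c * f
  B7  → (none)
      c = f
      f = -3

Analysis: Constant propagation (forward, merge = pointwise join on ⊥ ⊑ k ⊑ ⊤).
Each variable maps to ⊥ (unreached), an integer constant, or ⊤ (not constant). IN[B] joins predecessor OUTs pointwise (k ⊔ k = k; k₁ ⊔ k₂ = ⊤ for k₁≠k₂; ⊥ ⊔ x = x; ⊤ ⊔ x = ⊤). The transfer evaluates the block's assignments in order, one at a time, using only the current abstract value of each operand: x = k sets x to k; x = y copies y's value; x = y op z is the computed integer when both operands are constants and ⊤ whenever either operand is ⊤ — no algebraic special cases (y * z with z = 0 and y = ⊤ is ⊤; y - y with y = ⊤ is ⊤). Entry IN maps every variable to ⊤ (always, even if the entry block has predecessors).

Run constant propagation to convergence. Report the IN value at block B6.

Fixpoint table:
  B0: | IN=(all ⊤) | OUT={d:1; rest ⊤}
  B1: | IN={d:1; rest ⊤} | OUT={c:0, d:1; rest ⊤}
  B2: | IN={c:0, d:1; rest ⊤} | OUT={b:0, c:0, d:1; rest ⊤}
  B3: | IN={b:0, c:0, d:1; rest ⊤} | OUT={b:0, c:0, d:1; rest ⊤}
  B4: | IN={b:0, c:0, d:1; rest ⊤} | OUT={b:0, c:0, d:1; rest ⊤}
  B5: | IN={d:1; rest ⊤} | OUT={d:1; rest ⊤}
  B6: | IN={d:1; rest ⊤} | OUT={d:1; rest ⊤}
  B7: | IN={d:1; rest ⊤} | OUT={d:1, f:-3; rest ⊤}

Merge at B6: IN[B6] = OUT[B2] ⊔ OUT[B5] = {a: ⊤, b: ⊤, c: ⊤, d: 1, e: ⊤, f: ⊤}

Answer: {a: ⊤, b: ⊤, c: ⊤, d: 1, e: ⊤, f: ⊤}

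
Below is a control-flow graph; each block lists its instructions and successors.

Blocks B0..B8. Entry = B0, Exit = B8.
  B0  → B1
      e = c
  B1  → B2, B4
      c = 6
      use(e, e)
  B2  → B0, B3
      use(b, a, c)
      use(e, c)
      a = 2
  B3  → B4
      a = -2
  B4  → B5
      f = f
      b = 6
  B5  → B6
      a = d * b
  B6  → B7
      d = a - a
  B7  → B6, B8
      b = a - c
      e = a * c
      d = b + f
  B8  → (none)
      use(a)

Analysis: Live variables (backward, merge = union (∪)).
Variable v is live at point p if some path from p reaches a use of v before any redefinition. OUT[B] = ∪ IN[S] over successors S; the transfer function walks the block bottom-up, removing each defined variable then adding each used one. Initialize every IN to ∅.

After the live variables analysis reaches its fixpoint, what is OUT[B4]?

Answer: {b, c, d, f}

Trace:
Per-block solution:
  B0:   IN={a, b, c, d, f}   OUT={a, b, d, e, f}
  B1:   IN={a, b, d, e, f}   OUT={a, b, c, d, e, f}
  B2:   IN={a, b, c, d, e, f}   OUT={a, b, c, d, f}
  B3:   IN={c, d, f}   OUT={c, d, f}
  B4:   IN={c, d, f}   OUT={b, c, d, f}
  B5:   IN={b, c, d, f}   OUT={a, c, f}
  B6:   IN={a, c, f}   OUT={a, c, f}
  B7:   IN={a, c, f}   OUT={a, c, f}
  B8:   IN={a}   OUT={}

Merge at B4: OUT[B4] = IN[B5] = {b, c, d, f}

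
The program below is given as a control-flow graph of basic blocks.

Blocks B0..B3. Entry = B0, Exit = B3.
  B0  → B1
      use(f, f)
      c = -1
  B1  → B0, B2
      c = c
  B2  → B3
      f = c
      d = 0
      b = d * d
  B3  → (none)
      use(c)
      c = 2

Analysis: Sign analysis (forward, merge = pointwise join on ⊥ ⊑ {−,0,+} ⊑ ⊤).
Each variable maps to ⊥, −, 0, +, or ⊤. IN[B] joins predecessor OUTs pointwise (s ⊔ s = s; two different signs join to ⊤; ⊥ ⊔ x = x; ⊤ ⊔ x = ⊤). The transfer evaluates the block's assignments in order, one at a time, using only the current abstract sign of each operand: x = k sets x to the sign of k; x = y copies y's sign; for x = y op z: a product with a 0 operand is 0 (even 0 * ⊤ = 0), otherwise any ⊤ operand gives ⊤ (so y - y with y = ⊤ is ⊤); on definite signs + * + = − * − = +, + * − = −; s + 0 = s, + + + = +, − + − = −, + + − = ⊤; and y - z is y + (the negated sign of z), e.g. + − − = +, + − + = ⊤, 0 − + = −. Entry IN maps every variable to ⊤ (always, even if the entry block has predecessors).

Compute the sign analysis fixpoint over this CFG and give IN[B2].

Answer: {a: ⊤, b: ⊤, c: -, d: ⊤, e: ⊤, f: ⊤}

Working:
Converged values:
  B0:  IN=(all ⊤)  OUT={c:-; rest ⊤}
  B1:  IN={c:-; rest ⊤}  OUT={c:-; rest ⊤}
  B2:  IN={c:-; rest ⊤}  OUT={b:0, c:-, d:0, f:-; rest ⊤}
  B3:  IN={b:0, c:-, d:0, f:-; rest ⊤}  OUT={b:0, c:+, d:0, f:-; rest ⊤}

Merge at B2: IN[B2] = OUT[B1] = {a: ⊤, b: ⊤, c: -, d: ⊤, e: ⊤, f: ⊤}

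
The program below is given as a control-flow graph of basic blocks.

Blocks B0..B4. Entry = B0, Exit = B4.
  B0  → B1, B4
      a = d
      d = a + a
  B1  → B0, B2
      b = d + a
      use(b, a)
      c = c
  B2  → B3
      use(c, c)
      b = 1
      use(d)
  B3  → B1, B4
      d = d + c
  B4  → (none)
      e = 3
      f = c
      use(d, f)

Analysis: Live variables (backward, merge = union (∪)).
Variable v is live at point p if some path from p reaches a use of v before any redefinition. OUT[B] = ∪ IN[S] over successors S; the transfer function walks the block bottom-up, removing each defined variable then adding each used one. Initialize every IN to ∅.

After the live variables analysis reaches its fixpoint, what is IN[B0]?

Converged values:
  B0: | IN={c, d} | OUT={a, c, d}
  B1: | IN={a, c, d} | OUT={a, c, d}
  B2: | IN={a, c, d} | OUT={a, c, d}
  B3: | IN={a, c, d} | OUT={a, c, d}
  B4: | IN={c, d} | OUT={}

Merge at B0: OUT[B0] = IN[B1] ⊔ IN[B4] = {a, c, d}
Applying B0's transfer function to that OUT value gives IN[B0] (row B0 above).

Answer: {c, d}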